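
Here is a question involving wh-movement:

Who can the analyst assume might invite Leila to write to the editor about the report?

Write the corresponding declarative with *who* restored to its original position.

The analyst can assume who might invite Leila to write to the editor about the report.

'who' is the subject of the clause embedded under 'assume'. Wh-movement fronts it, leaving a gap right after 'assume':
Who can the analyst assume ___ might invite Leila to write to the editor about the report?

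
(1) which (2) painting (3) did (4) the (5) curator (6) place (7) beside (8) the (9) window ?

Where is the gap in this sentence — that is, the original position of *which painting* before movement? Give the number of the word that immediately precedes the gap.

6

In situ: The curator did place which painting beside the window.
The filler 'which painting' is interpreted as the direct object of 'place'. Fronting leaves a gap immediately after 'place':
Which painting did the curator place ___ beside the window?
'place' is word 6.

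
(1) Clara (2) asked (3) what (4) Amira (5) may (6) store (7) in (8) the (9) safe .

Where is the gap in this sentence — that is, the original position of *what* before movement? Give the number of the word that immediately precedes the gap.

In situ: Amira may store what in the safe.
'what' is the direct object of 'store'. It moves to the left edge, and the trace sits right after 'store':
Clara asked what Amira may store ___ in the safe.
'store' is word 6.

6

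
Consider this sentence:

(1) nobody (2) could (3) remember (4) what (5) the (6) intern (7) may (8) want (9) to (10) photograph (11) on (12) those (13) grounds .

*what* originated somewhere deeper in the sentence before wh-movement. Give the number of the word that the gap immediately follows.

Pre-movement form: The intern may want to photograph what on those grounds.
'what' is the direct object of 'photograph'. Fronting leaves a gap immediately after 'photograph':
Nobody could remember what the intern may want to photograph ___ on those grounds.
'photograph' is word 10.

10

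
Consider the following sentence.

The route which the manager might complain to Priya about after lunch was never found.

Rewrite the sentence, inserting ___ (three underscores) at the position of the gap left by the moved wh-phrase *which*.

The route which the manager might complain to Priya about ___ after lunch was never found.

The filler 'which' is interpreted as the object of the preposition 'about'. The gap is right after 'about'.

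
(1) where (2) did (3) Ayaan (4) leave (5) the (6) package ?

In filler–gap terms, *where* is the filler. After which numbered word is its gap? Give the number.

6

Pre-movement form: Ayaan did leave the package where.
The filler 'where' is interpreted as the locative complement of 'leave'. Fronting leaves a gap immediately after 'package':
Where did Ayaan leave the package ___?
'package' is word 6.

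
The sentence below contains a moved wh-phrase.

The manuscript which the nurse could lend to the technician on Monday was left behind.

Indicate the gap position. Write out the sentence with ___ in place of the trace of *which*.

The manuscript which the nurse could lend ___ to the technician on Monday was left behind.

The filler 'which' is interpreted as the direct object of 'lend'. The gap is right after 'lend'.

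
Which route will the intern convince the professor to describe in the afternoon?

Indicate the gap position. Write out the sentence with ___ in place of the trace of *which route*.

Which route will the intern convince the professor to describe ___ in the afternoon?

Before movement: The intern will convince the professor to describe which route in the afternoon.
'which route' is the direct object of 'describe'. The gap is right after 'describe'.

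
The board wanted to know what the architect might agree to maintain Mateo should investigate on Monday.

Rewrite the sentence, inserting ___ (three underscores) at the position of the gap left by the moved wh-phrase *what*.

Pre-movement form: The architect might agree to maintain Mateo should investigate what on Monday.
The filler 'what' is interpreted as the direct object of 'investigate'. The gap is right after 'investigate'.

The board wanted to know what the architect might agree to maintain Mateo should investigate ___ on Monday.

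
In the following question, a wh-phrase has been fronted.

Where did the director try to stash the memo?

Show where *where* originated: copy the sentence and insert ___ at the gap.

Where did the director try to stash the memo ___?

Pre-movement form: The director did try to stash the memo where.
The filler 'where' is interpreted as the locative complement of 'stash'. The gap is right after 'memo'.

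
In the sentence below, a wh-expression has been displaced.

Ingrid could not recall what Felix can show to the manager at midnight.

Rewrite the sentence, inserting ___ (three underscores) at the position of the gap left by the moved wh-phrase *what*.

Ingrid could not recall what Felix can show ___ to the manager at midnight.

In situ: Felix can show what to the manager at midnight.
The filler 'what' is interpreted as the direct object of 'show'. The gap is right after 'show'.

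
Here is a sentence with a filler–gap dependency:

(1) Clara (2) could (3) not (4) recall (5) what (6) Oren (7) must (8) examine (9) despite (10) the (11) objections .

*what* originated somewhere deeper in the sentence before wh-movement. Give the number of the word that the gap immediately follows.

In situ: Oren must examine what despite the objections.
The filler 'what' is interpreted as the direct object of 'examine'. Wh-movement fronts it, leaving a gap right after 'examine':
Clara could not recall what Oren must examine ___ despite the objections.
'examine' is word 8.

8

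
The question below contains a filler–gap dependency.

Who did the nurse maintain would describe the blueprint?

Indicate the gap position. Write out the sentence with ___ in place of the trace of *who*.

Who did the nurse maintain ___ would describe the blueprint?

Underlying clause: The nurse did maintain who would describe the blueprint.
'who' is the subject of the clause embedded under 'maintain'. The gap is right after 'maintain'.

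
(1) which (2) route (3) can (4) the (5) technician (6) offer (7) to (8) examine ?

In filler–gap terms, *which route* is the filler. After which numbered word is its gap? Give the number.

8

Before movement: The technician can offer to examine which route.
'which route' is the direct object of 'examine'. It moves to the left edge, and the trace sits right after 'examine':
Which route can the technician offer to examine ___?
'examine' is word 8.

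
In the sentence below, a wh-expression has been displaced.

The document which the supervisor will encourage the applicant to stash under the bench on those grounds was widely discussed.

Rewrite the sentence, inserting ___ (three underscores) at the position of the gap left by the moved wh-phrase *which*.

The document which the supervisor will encourage the applicant to stash ___ under the bench on those grounds was widely discussed.

'which' functions as the direct object of 'stash'. The gap is right after 'stash'.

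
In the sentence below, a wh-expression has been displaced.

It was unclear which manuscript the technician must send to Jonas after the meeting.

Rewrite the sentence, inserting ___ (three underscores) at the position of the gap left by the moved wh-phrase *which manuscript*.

In situ: The technician must send which manuscript to Jonas after the meeting.
'which manuscript' functions as the direct object of 'send'. The gap is right after 'send'.

It was unclear which manuscript the technician must send ___ to Jonas after the meeting.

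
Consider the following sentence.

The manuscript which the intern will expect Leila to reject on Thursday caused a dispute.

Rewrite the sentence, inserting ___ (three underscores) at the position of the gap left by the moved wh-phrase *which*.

The manuscript which the intern will expect Leila to reject ___ on Thursday caused a dispute.

The filler 'which' is interpreted as the direct object of 'reject'. The gap is right after 'reject'.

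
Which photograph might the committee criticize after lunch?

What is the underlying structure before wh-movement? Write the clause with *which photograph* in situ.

'which photograph' functions as the direct object of 'criticize'. Wh-movement fronts it, leaving a gap right after 'criticize':
Which photograph might the committee criticize ___ after lunch?

The committee might criticize which photograph after lunch.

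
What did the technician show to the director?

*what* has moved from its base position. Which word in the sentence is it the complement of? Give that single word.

In situ: The technician did show what to the director.
The filler 'what' is interpreted as the direct object of 'show'. It moves to the left edge, and the trace sits right after 'show':
What did the technician show ___ to the director?

show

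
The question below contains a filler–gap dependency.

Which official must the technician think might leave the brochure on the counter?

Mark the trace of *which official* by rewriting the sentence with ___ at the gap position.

Underlying clause: The technician must think which official might leave the brochure on the counter.
The filler 'which official' is interpreted as the subject of the clause embedded under 'think'. The gap is right after 'think'.

Which official must the technician think ___ might leave the brochure on the counter?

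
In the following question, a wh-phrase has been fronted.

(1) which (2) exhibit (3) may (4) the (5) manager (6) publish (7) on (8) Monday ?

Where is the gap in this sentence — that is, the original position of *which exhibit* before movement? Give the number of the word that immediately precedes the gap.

Before movement: The manager may publish which exhibit on Monday.
'which exhibit' functions as the direct object of 'publish'. Wh-movement fronts it, leaving a gap right after 'publish':
Which exhibit may the manager publish ___ on Monday?
'publish' is word 6.

6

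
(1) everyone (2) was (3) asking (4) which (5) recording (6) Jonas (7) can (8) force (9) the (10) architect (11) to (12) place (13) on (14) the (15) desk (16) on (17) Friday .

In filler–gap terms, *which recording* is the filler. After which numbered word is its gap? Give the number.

Before movement: Jonas can force the architect to place which recording on the desk on Friday.
'which recording' is the direct object of 'place'. It moves to the left edge, and the trace sits right after 'place':
Everyone was asking which recording Jonas can force the architect to place ___ on the desk on Friday.
'place' is word 12.

12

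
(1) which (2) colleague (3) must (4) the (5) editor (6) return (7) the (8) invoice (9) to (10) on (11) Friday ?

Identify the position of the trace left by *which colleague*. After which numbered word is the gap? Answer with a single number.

9

In situ: The editor must return the invoice to which colleague on Friday.
'which colleague' functions as the object of the preposition 'to' (recipient of 'return'). It moves to the left edge, and the trace sits right after 'to':
Which colleague must the editor return the invoice to ___ on Friday?
'to' is word 9.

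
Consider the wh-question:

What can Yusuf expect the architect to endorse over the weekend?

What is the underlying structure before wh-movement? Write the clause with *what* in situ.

Yusuf can expect the architect to endorse what over the weekend.

'what' is the direct object of 'endorse'. It moves to the left edge, and the trace sits right after 'endorse':
What can Yusuf expect the architect to endorse ___ over the weekend?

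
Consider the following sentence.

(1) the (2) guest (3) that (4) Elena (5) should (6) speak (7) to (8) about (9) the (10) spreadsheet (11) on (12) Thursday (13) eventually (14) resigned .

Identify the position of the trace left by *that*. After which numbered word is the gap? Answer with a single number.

The filler 'that' is interpreted as the object of the preposition 'to'. It moves to the left edge, and the trace sits right after 'to':
The guest that Elena should speak to ___ about the spreadsheet on Thursday eventually resigned.
'to' is word 7.

7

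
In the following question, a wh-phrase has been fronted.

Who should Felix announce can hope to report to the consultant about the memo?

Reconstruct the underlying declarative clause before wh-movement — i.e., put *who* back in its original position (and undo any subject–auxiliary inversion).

'who' functions as the subject of the clause embedded under 'announce'. It moves to the left edge, and the trace sits right after 'announce':
Who should Felix announce ___ can hope to report to the consultant about the memo?

Felix should announce who can hope to report to the consultant about the memo.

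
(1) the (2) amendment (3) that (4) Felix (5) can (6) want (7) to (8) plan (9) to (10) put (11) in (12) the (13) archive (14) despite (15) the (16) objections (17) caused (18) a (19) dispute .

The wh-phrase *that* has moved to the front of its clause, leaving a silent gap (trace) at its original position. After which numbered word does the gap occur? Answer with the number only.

10

'that' is the direct object of 'put'. It moves to the left edge, and the trace sits right after 'put':
The amendment that Felix can want to plan to put ___ in the archive despite the objections caused a dispute.
'put' is word 10.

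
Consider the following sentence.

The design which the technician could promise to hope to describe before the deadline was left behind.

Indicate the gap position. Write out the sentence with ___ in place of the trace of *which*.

The design which the technician could promise to hope to describe ___ before the deadline was left behind.

'which' is the direct object of 'describe'. The gap is right after 'describe'.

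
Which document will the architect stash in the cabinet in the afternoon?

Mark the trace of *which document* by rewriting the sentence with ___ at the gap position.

Which document will the architect stash ___ in the cabinet in the afternoon?

In situ: The architect will stash which document in the cabinet in the afternoon.
'which document' is the direct object of 'stash'. The gap is right after 'stash'.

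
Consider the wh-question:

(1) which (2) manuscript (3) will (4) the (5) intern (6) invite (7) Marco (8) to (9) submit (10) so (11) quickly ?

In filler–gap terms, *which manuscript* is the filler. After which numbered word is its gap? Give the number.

9

Pre-movement form: The intern will invite Marco to submit which manuscript so quickly.
'which manuscript' is the direct object of 'submit'. Wh-movement fronts it, leaving a gap right after 'submit':
Which manuscript will the intern invite Marco to submit ___ so quickly?
'submit' is word 9.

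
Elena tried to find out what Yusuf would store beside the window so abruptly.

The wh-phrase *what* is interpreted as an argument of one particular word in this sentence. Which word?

Before movement: Yusuf would store what beside the window so abruptly.
'what' is the direct object of 'store'. Wh-movement fronts it, leaving a gap right after 'store':
Elena tried to find out what Yusuf would store ___ beside the window so abruptly.

store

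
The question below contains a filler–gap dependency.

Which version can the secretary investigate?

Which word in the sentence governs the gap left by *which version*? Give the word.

Pre-movement form: The secretary can investigate which version.
'which version' functions as the direct object of 'investigate'. It moves to the left edge, and the trace sits right after 'investigate':
Which version can the secretary investigate ___?

investigate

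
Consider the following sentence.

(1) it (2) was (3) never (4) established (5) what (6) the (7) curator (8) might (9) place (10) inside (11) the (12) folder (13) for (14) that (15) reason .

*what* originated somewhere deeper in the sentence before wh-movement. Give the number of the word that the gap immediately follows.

9

Underlying clause: The curator might place what inside the folder for that reason.
'what' is the direct object of 'place'. Wh-movement fronts it, leaving a gap right after 'place':
It was never established what the curator might place ___ inside the folder for that reason.
'place' is word 9.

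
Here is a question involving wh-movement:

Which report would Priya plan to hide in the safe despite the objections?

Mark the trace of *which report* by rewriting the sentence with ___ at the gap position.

Which report would Priya plan to hide ___ in the safe despite the objections?

Before movement: Priya would plan to hide which report in the safe despite the objections.
The filler 'which report' is interpreted as the direct object of 'hide'. The gap is right after 'hide'.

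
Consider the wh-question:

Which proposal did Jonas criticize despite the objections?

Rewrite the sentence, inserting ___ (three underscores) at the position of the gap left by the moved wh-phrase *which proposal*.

Which proposal did Jonas criticize ___ despite the objections?

Before movement: Jonas did criticize which proposal despite the objections.
'which proposal' functions as the direct object of 'criticize'. The gap is right after 'criticize'.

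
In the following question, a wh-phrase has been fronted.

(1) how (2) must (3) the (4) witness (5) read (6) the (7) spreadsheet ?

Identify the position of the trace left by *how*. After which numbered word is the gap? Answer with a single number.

In situ: The witness must read the spreadsheet how.
'how' functions as the manner adjunct. Wh-movement fronts it, leaving a gap right after 'spreadsheet':
How must the witness read the spreadsheet ___?
'spreadsheet' is word 7.

7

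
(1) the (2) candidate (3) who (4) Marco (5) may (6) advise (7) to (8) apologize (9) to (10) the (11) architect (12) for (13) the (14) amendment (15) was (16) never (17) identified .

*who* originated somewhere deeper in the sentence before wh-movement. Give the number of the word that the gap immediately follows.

'who' is the direct object of 'advise'. Wh-movement fronts it, leaving a gap right after 'advise':
The candidate who Marco may advise ___ to apologize to the architect for the amendment was never identified.
'advise' is word 6.

6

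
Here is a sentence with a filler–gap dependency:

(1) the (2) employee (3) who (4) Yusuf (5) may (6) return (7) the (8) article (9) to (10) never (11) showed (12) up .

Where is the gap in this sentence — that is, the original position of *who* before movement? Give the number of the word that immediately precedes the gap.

'who' functions as the object of the preposition 'to' (recipient of 'return'). Fronting leaves a gap immediately after 'to':
The employee who Yusuf may return the article to ___ never showed up.
'to' is word 9.

9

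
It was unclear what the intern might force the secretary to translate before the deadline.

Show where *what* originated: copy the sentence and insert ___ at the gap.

It was unclear what the intern might force the secretary to translate ___ before the deadline.

Before movement: The intern might force the secretary to translate what before the deadline.
The filler 'what' is interpreted as the direct object of 'translate'. The gap is right after 'translate'.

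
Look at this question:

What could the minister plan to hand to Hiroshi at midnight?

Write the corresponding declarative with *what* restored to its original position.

'what' is the direct object of 'hand'. It moves to the left edge, and the trace sits right after 'hand':
What could the minister plan to hand ___ to Hiroshi at midnight?

The minister could plan to hand what to Hiroshi at midnight.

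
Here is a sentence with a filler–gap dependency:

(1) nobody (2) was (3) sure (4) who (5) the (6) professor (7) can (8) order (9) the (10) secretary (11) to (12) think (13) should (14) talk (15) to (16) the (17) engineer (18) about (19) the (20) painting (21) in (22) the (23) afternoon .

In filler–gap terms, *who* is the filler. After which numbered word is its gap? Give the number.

Before movement: The professor can order the secretary to think who should talk to the engineer about the painting in the afternoon.
'who' is the subject of the clause embedded under 'think'. Wh-movement fronts it, leaving a gap right after 'think':
Nobody was sure who the professor can order the secretary to think ___ should talk to the engineer about the painting in the afternoon.
'think' is word 12.

12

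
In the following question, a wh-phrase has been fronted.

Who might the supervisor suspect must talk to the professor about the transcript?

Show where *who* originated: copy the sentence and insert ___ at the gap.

Before movement: The supervisor might suspect who must talk to the professor about the transcript.
'who' is the subject of the clause embedded under 'suspect'. The gap is right after 'suspect'.

Who might the supervisor suspect ___ must talk to the professor about the transcript?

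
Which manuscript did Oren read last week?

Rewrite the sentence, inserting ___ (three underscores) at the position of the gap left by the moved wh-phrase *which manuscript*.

Before movement: Oren did read which manuscript last week.
The filler 'which manuscript' is interpreted as the direct object of 'read'. The gap is right after 'read'.

Which manuscript did Oren read ___ last week?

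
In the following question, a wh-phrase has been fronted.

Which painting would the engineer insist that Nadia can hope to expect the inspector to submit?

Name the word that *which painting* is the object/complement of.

Before movement: The engineer would insist that Nadia can hope to expect the inspector to submit which painting.
'which painting' is the direct object of 'submit'. It moves to the left edge, and the trace sits right after 'submit':
Which painting would the engineer insist that Nadia can hope to expect the inspector to submit ___?

submit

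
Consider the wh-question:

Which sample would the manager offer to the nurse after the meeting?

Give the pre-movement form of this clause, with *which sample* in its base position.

'which sample' functions as the direct object of 'offer'. Fronting leaves a gap immediately after 'offer':
Which sample would the manager offer ___ to the nurse after the meeting?

The manager would offer which sample to the nurse after the meeting.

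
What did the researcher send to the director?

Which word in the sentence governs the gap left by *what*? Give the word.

send

Pre-movement form: The researcher did send what to the director.
The filler 'what' is interpreted as the direct object of 'send'. It moves to the left edge, and the trace sits right after 'send':
What did the researcher send ___ to the director?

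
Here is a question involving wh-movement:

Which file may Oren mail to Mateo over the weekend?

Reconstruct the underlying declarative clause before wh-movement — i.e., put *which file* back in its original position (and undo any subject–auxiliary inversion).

'which file' is the direct object of 'mail'. Wh-movement fronts it, leaving a gap right after 'mail':
Which file may Oren mail ___ to Mateo over the weekend?

Oren may mail which file to Mateo over the weekend.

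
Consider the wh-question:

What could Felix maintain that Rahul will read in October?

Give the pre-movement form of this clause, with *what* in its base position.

Felix could maintain that Rahul will read what in October.

'what' is the direct object of 'read'. It moves to the left edge, and the trace sits right after 'read':
What could Felix maintain that Rahul will read ___ in October?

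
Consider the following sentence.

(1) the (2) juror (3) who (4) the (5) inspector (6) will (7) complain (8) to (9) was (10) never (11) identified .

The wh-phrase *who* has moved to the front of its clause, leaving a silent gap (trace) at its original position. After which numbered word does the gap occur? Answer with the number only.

8

'who' functions as the object of the preposition 'to'. It moves to the left edge, and the trace sits right after 'to':
The juror who the inspector will complain to ___ was never identified.
'to' is word 8.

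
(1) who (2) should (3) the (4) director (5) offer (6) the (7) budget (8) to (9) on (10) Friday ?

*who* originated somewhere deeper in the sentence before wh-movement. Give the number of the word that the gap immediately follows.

8

Before movement: The director should offer the budget to who on Friday.
The filler 'who' is interpreted as the object of the preposition 'to' (recipient of 'offer'). Wh-movement fronts it, leaving a gap right after 'to':
Who should the director offer the budget to ___ on Friday?
'to' is word 8.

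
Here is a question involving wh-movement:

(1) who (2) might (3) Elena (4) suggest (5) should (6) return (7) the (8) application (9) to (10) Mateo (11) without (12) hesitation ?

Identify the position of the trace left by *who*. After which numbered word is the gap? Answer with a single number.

Before movement: Elena might suggest who should return the application to Mateo without hesitation.
'who' functions as the subject of the clause embedded under 'suggest'. Fronting leaves a gap immediately after 'suggest':
Who might Elena suggest ___ should return the application to Mateo without hesitation?
'suggest' is word 4.

4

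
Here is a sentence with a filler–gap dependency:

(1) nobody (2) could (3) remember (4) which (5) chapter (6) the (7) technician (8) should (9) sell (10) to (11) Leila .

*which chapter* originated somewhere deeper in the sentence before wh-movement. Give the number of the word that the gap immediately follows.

9

Underlying clause: The technician should sell which chapter to Leila.
The filler 'which chapter' is interpreted as the direct object of 'sell'. Wh-movement fronts it, leaving a gap right after 'sell':
Nobody could remember which chapter the technician should sell ___ to Leila.
'sell' is word 9.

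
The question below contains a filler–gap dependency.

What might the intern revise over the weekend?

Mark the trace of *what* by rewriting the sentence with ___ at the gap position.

Underlying clause: The intern might revise what over the weekend.
'what' is the direct object of 'revise'. The gap is right after 'revise'.

What might the intern revise ___ over the weekend?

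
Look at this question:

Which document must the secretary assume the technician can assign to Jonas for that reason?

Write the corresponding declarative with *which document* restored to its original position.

The secretary must assume the technician can assign which document to Jonas for that reason.

'which document' functions as the direct object of 'assign'. Wh-movement fronts it, leaving a gap right after 'assign':
Which document must the secretary assume the technician can assign ___ to Jonas for that reason?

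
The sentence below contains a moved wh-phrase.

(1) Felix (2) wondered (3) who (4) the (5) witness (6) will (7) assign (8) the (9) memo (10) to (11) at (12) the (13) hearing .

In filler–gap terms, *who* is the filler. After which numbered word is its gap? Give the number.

Underlying clause: The witness will assign the memo to who at the hearing.
The filler 'who' is interpreted as the object of the preposition 'to' (recipient of 'assign'). It moves to the left edge, and the trace sits right after 'to':
Felix wondered who the witness will assign the memo to ___ at the hearing.
'to' is word 10.

10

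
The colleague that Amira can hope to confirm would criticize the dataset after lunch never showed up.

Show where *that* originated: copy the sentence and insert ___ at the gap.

The colleague that Amira can hope to confirm ___ would criticize the dataset after lunch never showed up.

'that' functions as the subject of the clause embedded under 'confirm'. The gap is right after 'confirm'.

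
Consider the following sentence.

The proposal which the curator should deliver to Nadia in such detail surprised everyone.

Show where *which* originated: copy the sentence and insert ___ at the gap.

The proposal which the curator should deliver ___ to Nadia in such detail surprised everyone.

'which' functions as the direct object of 'deliver'. The gap is right after 'deliver'.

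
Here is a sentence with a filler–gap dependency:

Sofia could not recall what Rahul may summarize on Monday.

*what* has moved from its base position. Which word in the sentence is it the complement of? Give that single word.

summarize

Pre-movement form: Rahul may summarize what on Monday.
The filler 'what' is interpreted as the direct object of 'summarize'. It moves to the left edge, and the trace sits right after 'summarize':
Sofia could not recall what Rahul may summarize ___ on Monday.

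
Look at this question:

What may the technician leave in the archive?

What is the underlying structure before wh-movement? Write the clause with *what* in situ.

The technician may leave what in the archive.

'what' is the direct object of 'leave'. Fronting leaves a gap immediately after 'leave':
What may the technician leave ___ in the archive?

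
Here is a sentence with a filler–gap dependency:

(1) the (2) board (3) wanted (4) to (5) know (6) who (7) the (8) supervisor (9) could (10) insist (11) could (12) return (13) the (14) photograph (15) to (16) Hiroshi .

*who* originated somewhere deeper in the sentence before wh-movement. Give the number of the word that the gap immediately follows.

10

In situ: The supervisor could insist who could return the photograph to Hiroshi.
'who' functions as the subject of the clause embedded under 'insist'. Wh-movement fronts it, leaving a gap right after 'insist':
The board wanted to know who the supervisor could insist ___ could return the photograph to Hiroshi.
'insist' is word 10.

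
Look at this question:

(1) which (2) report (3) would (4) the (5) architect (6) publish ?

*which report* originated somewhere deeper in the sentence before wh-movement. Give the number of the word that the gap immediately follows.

Before movement: The architect would publish which report.
'which report' functions as the direct object of 'publish'. Wh-movement fronts it, leaving a gap right after 'publish':
Which report would the architect publish ___?
'publish' is word 6.

6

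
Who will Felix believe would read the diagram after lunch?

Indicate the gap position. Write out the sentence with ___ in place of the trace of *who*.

Pre-movement form: Felix will believe who would read the diagram after lunch.
'who' is the subject of the clause embedded under 'believe'. The gap is right after 'believe'.

Who will Felix believe ___ would read the diagram after lunch?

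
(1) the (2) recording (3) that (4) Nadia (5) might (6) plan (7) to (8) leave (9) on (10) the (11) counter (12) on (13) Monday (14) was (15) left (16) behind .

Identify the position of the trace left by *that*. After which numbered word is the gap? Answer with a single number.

'that' functions as the direct object of 'leave'. Fronting leaves a gap immediately after 'leave':
The recording that Nadia might plan to leave ___ on the counter on Monday was left behind.
'leave' is word 8.

8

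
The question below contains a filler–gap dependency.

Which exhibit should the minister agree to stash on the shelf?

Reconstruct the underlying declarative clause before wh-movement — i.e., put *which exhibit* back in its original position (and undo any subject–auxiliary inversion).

The minister should agree to stash which exhibit on the shelf.

The filler 'which exhibit' is interpreted as the direct object of 'stash'. Wh-movement fronts it, leaving a gap right after 'stash':
Which exhibit should the minister agree to stash ___ on the shelf?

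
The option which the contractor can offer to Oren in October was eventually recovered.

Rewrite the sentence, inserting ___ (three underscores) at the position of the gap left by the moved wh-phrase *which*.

'which' functions as the direct object of 'offer'. The gap is right after 'offer'.

The option which the contractor can offer ___ to Oren in October was eventually recovered.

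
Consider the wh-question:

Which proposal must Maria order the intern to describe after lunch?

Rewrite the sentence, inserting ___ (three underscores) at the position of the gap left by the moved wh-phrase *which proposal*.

Which proposal must Maria order the intern to describe ___ after lunch?

In situ: Maria must order the intern to describe which proposal after lunch.
'which proposal' functions as the direct object of 'describe'. The gap is right after 'describe'.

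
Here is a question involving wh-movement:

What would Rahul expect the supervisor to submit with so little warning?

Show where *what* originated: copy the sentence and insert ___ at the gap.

What would Rahul expect the supervisor to submit ___ with so little warning?

Underlying clause: Rahul would expect the supervisor to submit what with so little warning.
'what' functions as the direct object of 'submit'. The gap is right after 'submit'.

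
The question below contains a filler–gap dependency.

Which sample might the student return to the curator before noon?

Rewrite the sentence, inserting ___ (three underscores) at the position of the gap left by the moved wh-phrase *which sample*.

Before movement: The student might return which sample to the curator before noon.
'which sample' is the direct object of 'return'. The gap is right after 'return'.

Which sample might the student return ___ to the curator before noon?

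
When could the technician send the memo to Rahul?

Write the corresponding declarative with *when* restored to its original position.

The technician could send the memo to Rahul when.

'when' is the temporal adjunct. Wh-movement fronts it, leaving a gap right after 'Rahul':
When could the technician send the memo to Rahul ___?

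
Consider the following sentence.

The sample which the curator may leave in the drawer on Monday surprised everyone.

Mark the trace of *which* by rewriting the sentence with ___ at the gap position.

'which' functions as the direct object of 'leave'. The gap is right after 'leave'.

The sample which the curator may leave ___ in the drawer on Monday surprised everyone.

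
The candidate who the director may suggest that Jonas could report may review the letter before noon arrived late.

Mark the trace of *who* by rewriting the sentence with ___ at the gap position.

The filler 'who' is interpreted as the subject of the clause embedded under 'report'. The gap is right after 'report'.

The candidate who the director may suggest that Jonas could report ___ may review the letter before noon arrived late.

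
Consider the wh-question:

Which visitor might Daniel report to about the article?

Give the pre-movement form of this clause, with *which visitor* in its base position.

'which visitor' functions as the object of the preposition 'to'. Fronting leaves a gap immediately after 'to':
Which visitor might Daniel report to ___ about the article?

Daniel might report to which visitor about the article.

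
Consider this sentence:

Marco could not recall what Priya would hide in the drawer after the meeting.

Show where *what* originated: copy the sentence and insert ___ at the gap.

Marco could not recall what Priya would hide ___ in the drawer after the meeting.

Before movement: Priya would hide what in the drawer after the meeting.
'what' is the direct object of 'hide'. The gap is right after 'hide'.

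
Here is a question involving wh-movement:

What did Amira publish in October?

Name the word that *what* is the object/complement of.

In situ: Amira did publish what in October.
The filler 'what' is interpreted as the direct object of 'publish'. Fronting leaves a gap immediately after 'publish':
What did Amira publish ___ in October?

publish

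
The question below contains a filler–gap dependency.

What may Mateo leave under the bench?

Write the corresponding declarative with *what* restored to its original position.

'what' is the direct object of 'leave'. Fronting leaves a gap immediately after 'leave':
What may Mateo leave ___ under the bench?

Mateo may leave what under the bench.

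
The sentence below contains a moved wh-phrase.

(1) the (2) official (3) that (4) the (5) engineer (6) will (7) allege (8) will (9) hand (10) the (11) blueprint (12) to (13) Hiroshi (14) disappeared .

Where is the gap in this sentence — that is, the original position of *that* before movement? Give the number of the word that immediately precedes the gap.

The filler 'that' is interpreted as the subject of the clause embedded under 'allege'. It moves to the left edge, and the trace sits right after 'allege':
The official that the engineer will allege ___ will hand the blueprint to Hiroshi disappeared.
'allege' is word 7.

7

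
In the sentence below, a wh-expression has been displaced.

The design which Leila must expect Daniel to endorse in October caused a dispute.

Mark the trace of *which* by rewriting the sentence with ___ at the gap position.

'which' is the direct object of 'endorse'. The gap is right after 'endorse'.

The design which Leila must expect Daniel to endorse ___ in October caused a dispute.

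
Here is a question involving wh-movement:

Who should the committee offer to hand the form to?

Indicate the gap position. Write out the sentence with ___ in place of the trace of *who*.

Who should the committee offer to hand the form to ___?

Underlying clause: The committee should offer to hand the form to who.
'who' functions as the object of the preposition 'to' (recipient of 'hand'). The gap is right after 'to'.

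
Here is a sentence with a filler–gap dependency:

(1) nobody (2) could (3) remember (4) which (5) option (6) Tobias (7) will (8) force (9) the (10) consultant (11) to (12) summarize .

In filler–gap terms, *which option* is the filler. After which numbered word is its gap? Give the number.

12

In situ: Tobias will force the consultant to summarize which option.
'which option' is the direct object of 'summarize'. It moves to the left edge, and the trace sits right after 'summarize':
Nobody could remember which option Tobias will force the consultant to summarize ___.
'summarize' is word 12.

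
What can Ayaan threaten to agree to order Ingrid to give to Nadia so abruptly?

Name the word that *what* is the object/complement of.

Before movement: Ayaan can threaten to agree to order Ingrid to give what to Nadia so abruptly.
The filler 'what' is interpreted as the direct object of 'give'. Fronting leaves a gap immediately after 'give':
What can Ayaan threaten to agree to order Ingrid to give ___ to Nadia so abruptly?

give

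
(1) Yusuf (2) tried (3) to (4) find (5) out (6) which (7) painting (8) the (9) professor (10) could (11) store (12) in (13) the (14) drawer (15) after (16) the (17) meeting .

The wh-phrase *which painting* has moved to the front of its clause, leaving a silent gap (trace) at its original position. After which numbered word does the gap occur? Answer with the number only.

Pre-movement form: The professor could store which painting in the drawer after the meeting.
'which painting' is the direct object of 'store'. Fronting leaves a gap immediately after 'store':
Yusuf tried to find out which painting the professor could store ___ in the drawer after the meeting.
'store' is word 11.

11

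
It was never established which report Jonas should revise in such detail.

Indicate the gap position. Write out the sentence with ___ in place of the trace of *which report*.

It was never established which report Jonas should revise ___ in such detail.

In situ: Jonas should revise which report in such detail.
'which report' functions as the direct object of 'revise'. The gap is right after 'revise'.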